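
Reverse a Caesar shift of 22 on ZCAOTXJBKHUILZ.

Z(25): 25−22=3 → D
C(2): 2−22=-20≡6 → G
A(0): 0−22=-22≡4 → E
O(14): 14−22=-8≡18 → S
T(19): 19−22=-3≡23 → X
X(23): 23−22=1 → B
J(9): 9−22=-13≡13 → N
B(1): 1−22=-21≡5 → F
K(10): 10−22=-12≡14 → O
H(7): 7−22=-15≡11 → L
U(20): 20−22=-2≡24 → Y
I(8): 8−22=-14≡12 → M
L(11): 11−22=-11≡15 → P
Z(25): 25−22=3 → D

DGESXBNFOLYMPD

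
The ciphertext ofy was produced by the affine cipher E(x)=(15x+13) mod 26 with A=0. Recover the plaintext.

hwz

The inverse of 15 mod 26 is 7, since 15·7=105≡1. Apply D(y)=7·(y−13) mod 26:
o(14): 7·(14−13)=7 → h
f(5): 7·(5−13)=-56≡22 → w
y(24): 7·(24−13)=77≡25 → z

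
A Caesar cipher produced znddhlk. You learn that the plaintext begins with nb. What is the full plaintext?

From the crib: z(25)−n(13)=12, so the shift is 12.
Subtract 12 from each ciphertext letter:
z(25): 25−12=13 → n
n(13): 13−12=1 → b
d(3): 3−12=-9≡17 → r
d(3): 3−12=-9≡17 → r
h(7): 7−12=-5≡21 → v
l(11): 11−12=-1≡25 → z
k(10): 10−12=-2≡24 → y

nbrrvzy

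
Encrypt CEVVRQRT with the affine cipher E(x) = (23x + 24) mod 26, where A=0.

SMNNZCZT

C(2): 23·2+24=70≡18 → S
E(4): 23·4+24=116≡12 → M
V(21): 23·21+24=507≡13 → N
V(21): 23·21+24=507≡13 → N
R(17): 23·17+24=415≡25 → Z
Q(16): 23·16+24=392≡2 → C
R(17): 23·17+24=415≡25 → Z
T(19): 23·19+24=461≡19 → T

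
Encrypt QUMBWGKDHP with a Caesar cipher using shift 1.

RVNCXHLEIQ

Q(16): 16+1=17 → R
U(20): 20+1=21 → V
M(12): 12+1=13 → N
B(1): 1+1=2 → C
W(22): 22+1=23 → X
G(6): 6+1=7 → H
K(10): 10+1=11 → L
D(3): 3+1=4 → E
H(7): 7+1=8 → I
P(15): 15+1=16 → Q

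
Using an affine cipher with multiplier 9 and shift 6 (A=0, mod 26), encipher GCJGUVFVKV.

G(6): 9·6+6=60≡8 → I
C(2): 9·2+6=24 → Y
J(9): 9·9+6=87≡9 → J
G(6): 9·6+6=60≡8 → I
U(20): 9·20+6=186≡4 → E
V(21): 9·21+6=195≡13 → N
F(5): 9·5+6=51≡25 → Z
V(21): 9·21+6=195≡13 → N
K(10): 9·10+6=96≡18 → S
V(21): 9·21+6=195≡13 → N

IYJIENZNSN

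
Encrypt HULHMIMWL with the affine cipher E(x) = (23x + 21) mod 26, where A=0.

ANOALXLHO

H(7): 23·7+21=182≡0 → A
U(20): 23·20+21=481≡13 → N
L(11): 23·11+21=274≡14 → O
H(7): 23·7+21=182≡0 → A
M(12): 23·12+21=297≡11 → L
I(8): 23·8+21=205≡23 → X
M(12): 23·12+21=297≡11 → L
W(22): 23·22+21=527≡7 → H
L(11): 23·11+21=274≡14 → O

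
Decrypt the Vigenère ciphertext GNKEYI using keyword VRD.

LWHJHF

Repeat the key across the ciphertext: VRDVRD
G(6)−V(21): -15≡11 → L
N(13)−R(17): -4≡22 → W
K(10)−D(3): 7 → H
E(4)−V(21): -17≡9 → J
Y(24)−R(17): 7 → H
I(8)−D(3): 5 → F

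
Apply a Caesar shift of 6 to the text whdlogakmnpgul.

w(22): 22+6=28≡2 → c
h(7): 7+6=13 → n
d(3): 3+6=9 → j
l(11): 11+6=17 → r
o(14): 14+6=20 → u
g(6): 6+6=12 → m
a(0): 0+6=6 → g
k(10): 10+6=16 → q
m(12): 12+6=18 → s
n(13): 13+6=19 → t
p(15): 15+6=21 → v
g(6): 6+6=12 → m
u(20): 20+6=26≡0 → a
l(11): 11+6=17 → r

cnjrumgqstvmar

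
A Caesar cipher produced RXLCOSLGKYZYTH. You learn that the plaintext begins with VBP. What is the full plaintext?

From the crib: R(17)−V(21)=-4≡22, so the shift is 22.
Subtract 22 from each ciphertext letter:
R(17): 17−22=-5≡21 → V
X(23): 23−22=1 → B
L(11): 11−22=-11≡15 → P
C(2): 2−22=-20≡6 → G
O(14): 14−22=-8≡18 → S
S(18): 18−22=-4≡22 → W
L(11): 11−22=-11≡15 → P
G(6): 6−22=-16≡10 → K
K(10): 10−22=-12≡14 → O
Y(24): 24−22=2 → C
Z(25): 25−22=3 → D
Y(24): 24−22=2 → C
T(19): 19−22=-3≡23 → X
H(7): 7−22=-15≡11 → L

VBPGSWPKOCDCXL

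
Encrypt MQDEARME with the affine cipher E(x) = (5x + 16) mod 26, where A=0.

YSFKQXYK

M(12): 5·12+16=76≡24 → Y
Q(16): 5·16+16=96≡18 → S
D(3): 5·3+16=31≡5 → F
E(4): 5·4+16=36≡10 → K
A(0): 5·0+16=16 → Q
R(17): 5·17+16=101≡23 → X
M(12): 5·12+16=76≡24 → Y
E(4): 5·4+16=36≡10 → K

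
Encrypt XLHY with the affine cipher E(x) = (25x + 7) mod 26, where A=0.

X(23): 25·23+7=582≡10 → K
L(11): 25·11+7=282≡22 → W
H(7): 25·7+7=182≡0 → A
Y(24): 25·24+7=607≡9 → J

KWAJ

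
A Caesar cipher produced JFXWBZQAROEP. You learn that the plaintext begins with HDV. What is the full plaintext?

From the crib: J(9)−H(7)=2, so the shift is 2.
Subtract 2 from each ciphertext letter:
J(9): 9−2=7 → H
F(5): 5−2=3 → D
X(23): 23−2=21 → V
W(22): 22−2=20 → U
B(1): 1−2=-1≡25 → Z
Z(25): 25−2=23 → X
Q(16): 16−2=14 → O
A(0): 0−2=-2≡24 → Y
R(17): 17−2=15 → P
O(14): 14−2=12 → M
E(4): 4−2=2 → C
P(15): 15−2=13 → N

HDVUZXOYPMCN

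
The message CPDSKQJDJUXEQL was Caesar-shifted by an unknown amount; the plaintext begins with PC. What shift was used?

13

From the crib: C(2)−P(15)=-13≡13, so the shift is 13.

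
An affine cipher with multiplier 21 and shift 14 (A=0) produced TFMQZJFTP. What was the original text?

The inverse of 21 mod 26 is 5, since 21·5=105≡1. Apply D(y)=5·(y−14) mod 26:
T(19): 5·(19−14)=25 → Z
F(5): 5·(5−14)=-45≡7 → H
M(12): 5·(12−14)=-10≡16 → Q
Q(16): 5·(16−14)=10 → K
Z(25): 5·(25−14)=55≡3 → D
J(9): 5·(9−14)=-25≡1 → B
F(5): 5·(5−14)=-45≡7 → H
T(19): 5·(19−14)=25 → Z
P(15): 5·(15−14)=5 → F

ZHQKDBHZF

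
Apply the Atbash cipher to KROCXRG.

PILXCIT

K(10) → P(15)
R(17) → I(8)
O(14) → L(11)
C(2) → X(23)
X(23) → C(2)
R(17) → I(8)
G(6) → T(19)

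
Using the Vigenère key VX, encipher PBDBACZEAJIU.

Repeat the key across the message: VXVXVXVXVXVX
P(15)+V(21): 36≡10 → K
B(1)+X(23): 24 → Y
D(3)+V(21): 24 → Y
B(1)+X(23): 24 → Y
A(0)+V(21): 21 → V
C(2)+X(23): 25 → Z
Z(25)+V(21): 46≡20 → U
E(4)+X(23): 27≡1 → B
A(0)+V(21): 21 → V
J(9)+X(23): 32≡6 → G
I(8)+V(21): 29≡3 → D
U(20)+X(23): 43≡17 → R

KYYYVZUBVGDR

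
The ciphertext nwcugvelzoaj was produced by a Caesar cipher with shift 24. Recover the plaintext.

pyewixgnbqcl

n(13): 13−24=-11≡15 → p
w(22): 22−24=-2≡24 → y
c(2): 2−24=-22≡4 → e
u(20): 20−24=-4≡22 → w
g(6): 6−24=-18≡8 → i
v(21): 21−24=-3≡23 → x
e(4): 4−24=-20≡6 → g
l(11): 11−24=-13≡13 → n
z(25): 25−24=1 → b
o(14): 14−24=-10≡16 → q
a(0): 0−24=-24≡2 → c
j(9): 9−24=-15≡11 → l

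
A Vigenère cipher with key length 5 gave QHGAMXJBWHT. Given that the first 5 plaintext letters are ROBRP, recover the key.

ZTFJX

Subtract each crib letter from the matching ciphertext letter (mod 26):
Q(16)−R(17)=-1≡25 → Z
H(7)−O(14)=-7≡19 → T
G(6)−B(1)=5 → F
A(0)−R(17)=-17≡9 → J
M(12)−P(15)=-3≡23 → X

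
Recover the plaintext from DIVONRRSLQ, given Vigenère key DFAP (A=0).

Repeat the key across the ciphertext: DFAPDFAPDF
D(3)−D(3): 0 → A
I(8)−F(5): 3 → D
V(21)−A(0): 21 → V
O(14)−P(15): -1≡25 → Z
N(13)−D(3): 10 → K
R(17)−F(5): 12 → M
R(17)−A(0): 17 → R
S(18)−P(15): 3 → D
L(11)−D(3): 8 → I
Q(16)−F(5): 11 → L

ADVZKMRDIL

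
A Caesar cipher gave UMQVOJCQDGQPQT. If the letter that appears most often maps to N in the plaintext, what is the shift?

3

The most frequent ciphertext letter is Q (appears 4 times).
Q is position 16; N is position 13.
Shift = 3.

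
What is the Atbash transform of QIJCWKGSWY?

Q(16) → J(9)
I(8) → R(17)
J(9) → Q(16)
C(2) → X(23)
W(22) → D(3)
K(10) → P(15)
G(6) → T(19)
S(18) → H(7)
W(22) → D(3)
Y(24) → B(1)

JRQXDPTHDB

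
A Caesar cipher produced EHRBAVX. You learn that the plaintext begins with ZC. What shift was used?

From the crib: E(4)−Z(25)=-21≡5, so the shift is 5.

5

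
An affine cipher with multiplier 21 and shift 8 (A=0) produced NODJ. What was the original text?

ZEBF

The inverse of 21 mod 26 is 5, since 21·5=105≡1. Apply D(y)=5·(y−8) mod 26:
N(13): 5·(13−8)=25 → Z
O(14): 5·(14−8)=30≡4 → E
D(3): 5·(3−8)=-25≡1 → B
J(9): 5·(9−8)=5 → F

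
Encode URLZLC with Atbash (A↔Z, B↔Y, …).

FIOAOX

U(20) → F(5)
R(17) → I(8)
L(11) → O(14)
Z(25) → A(0)
L(11) → O(14)
C(2) → X(23)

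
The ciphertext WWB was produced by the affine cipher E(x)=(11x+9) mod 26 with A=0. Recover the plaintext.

NNE

The inverse of 11 mod 26 is 19, since 11·19=209≡1. Apply D(y)=19·(y−9) mod 26:
W(22): 19·(22−9)=247≡13 → N
W(22): 19·(22−9)=247≡13 → N
B(1): 19·(1−9)=-152≡4 → E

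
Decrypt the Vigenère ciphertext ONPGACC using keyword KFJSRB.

Repeat the key across the ciphertext: KFJSRBK
O(14)−K(10): 4 → E
N(13)−F(5): 8 → I
P(15)−J(9): 6 → G
G(6)−S(18): -12≡14 → O
A(0)−R(17): -17≡9 → J
C(2)−B(1): 1 → B
C(2)−K(10): -8≡18 → S

EIGOJBS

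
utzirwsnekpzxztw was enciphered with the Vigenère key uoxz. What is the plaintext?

afcjxivokwsadlwx

Repeat the key across the ciphertext: uoxzuoxzuoxzuoxz
u(20)−u(20): 0 → a
t(19)−o(14): 5 → f
z(25)−x(23): 2 → c
i(8)−z(25): -17≡9 → j
r(17)−u(20): -3≡23 → x
w(22)−o(14): 8 → i
s(18)−x(23): -5≡21 → v
n(13)−z(25): -12≡14 → o
e(4)−u(20): -16≡10 → k
k(10)−o(14): -4≡22 → w
p(15)−x(23): -8≡18 → s
z(25)−z(25): 0 → a
x(23)−u(20): 3 → d
z(25)−o(14): 11 → l
t(19)−x(23): -4≡22 → w
w(22)−z(25): -3≡23 → x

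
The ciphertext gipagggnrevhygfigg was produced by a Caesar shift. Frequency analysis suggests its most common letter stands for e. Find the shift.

The most frequent ciphertext letter is g (appears 7 times).
g is position 6; e is position 4.
Shift = 2.

2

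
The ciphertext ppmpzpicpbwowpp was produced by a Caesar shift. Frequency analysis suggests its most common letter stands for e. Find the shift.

The most frequent ciphertext letter is p (appears 7 times).
p is position 15; e is position 4.
Shift = 11.

11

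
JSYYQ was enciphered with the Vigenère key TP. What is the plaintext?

Repeat the key across the ciphertext: TPTPT
J(9)−T(19): -10≡16 → Q
S(18)−P(15): 3 → D
Y(24)−T(19): 5 → F
Y(24)−P(15): 9 → J
Q(16)−T(19): -3≡23 → X

QDFJX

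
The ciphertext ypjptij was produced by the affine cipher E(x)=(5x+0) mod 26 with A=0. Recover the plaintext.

kdhdjmh

The inverse of 5 mod 26 is 21, since 5·21=105≡1. Apply D(y)=21·(y−0) mod 26:
y(24): 21·(24−0)=504≡10 → k
p(15): 21·(15−0)=315≡3 → d
j(9): 21·(9−0)=189≡7 → h
p(15): 21·(15−0)=315≡3 → d
t(19): 21·(19−0)=399≡9 → j
i(8): 21·(8−0)=168≡12 → m
j(9): 21·(9−0)=189≡7 → h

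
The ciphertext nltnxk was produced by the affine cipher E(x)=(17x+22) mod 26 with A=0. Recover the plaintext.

The inverse of 17 mod 26 is 23, since 17·23=391≡1. Apply D(y)=23·(y−22) mod 26:
n(13): 23·(13−22)=-207≡1 → b
l(11): 23·(11−22)=-253≡7 → h
t(19): 23·(19−22)=-69≡9 → j
n(13): 23·(13−22)=-207≡1 → b
x(23): 23·(23−22)=23 → x
k(10): 23·(10−22)=-276≡10 → k

bhjbxk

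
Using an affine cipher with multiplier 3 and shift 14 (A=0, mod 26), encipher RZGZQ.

R(17): 3·17+14=65≡13 → N
Z(25): 3·25+14=89≡11 → L
G(6): 3·6+14=32≡6 → G
Z(25): 3·25+14=89≡11 → L
Q(16): 3·16+14=62≡10 → K

NLGLK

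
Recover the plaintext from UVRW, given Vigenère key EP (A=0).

Repeat the key across the ciphertext: EPEP
U(20)−E(4): 16 → Q
V(21)−P(15): 6 → G
R(17)−E(4): 13 → N
W(22)−P(15): 7 → H

QGNH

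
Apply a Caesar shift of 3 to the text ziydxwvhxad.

z(25): 25+3=28≡2 → c
i(8): 8+3=11 → l
y(24): 24+3=27≡1 → b
d(3): 3+3=6 → g
x(23): 23+3=26≡0 → a
w(22): 22+3=25 → z
v(21): 21+3=24 → y
h(7): 7+3=10 → k
x(23): 23+3=26≡0 → a
a(0): 0+3=3 → d
d(3): 3+3=6 → g

clbgazykadg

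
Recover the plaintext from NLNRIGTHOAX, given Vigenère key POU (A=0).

Repeat the key across the ciphertext: POUPOUPOUPO
N(13)−P(15): -2≡24 → Y
L(11)−O(14): -3≡23 → X
N(13)−U(20): -7≡19 → T
R(17)−P(15): 2 → C
I(8)−O(14): -6≡20 → U
G(6)−U(20): -14≡12 → M
T(19)−P(15): 4 → E
H(7)−O(14): -7≡19 → T
O(14)−U(20): -6≡20 → U
A(0)−P(15): -15≡11 → L
X(23)−O(14): 9 → J

YXTCUMETULJ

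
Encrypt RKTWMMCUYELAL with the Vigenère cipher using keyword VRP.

MBIRDBXLNZCPG

Repeat the key across the message: VRPVRPVRPVRPV
R(17)+V(21): 38≡12 → M
K(10)+R(17): 27≡1 → B
T(19)+P(15): 34≡8 → I
W(22)+V(21): 43≡17 → R
M(12)+R(17): 29≡3 → D
M(12)+P(15): 27≡1 → B
C(2)+V(21): 23 → X
U(20)+R(17): 37≡11 → L
Y(24)+P(15): 39≡13 → N
E(4)+V(21): 25 → Z
L(11)+R(17): 28≡2 → C
A(0)+P(15): 15 → P
L(11)+V(21): 32≡6 → G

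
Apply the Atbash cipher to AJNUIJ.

ZQMFRQ

A(0) → Z(25)
J(9) → Q(16)
N(13) → M(12)
U(20) → F(5)
I(8) → R(17)
J(9) → Q(16)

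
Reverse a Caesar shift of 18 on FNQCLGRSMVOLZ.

F(5): 5−18=-13≡13 → N
N(13): 13−18=-5≡21 → V
Q(16): 16−18=-2≡24 → Y
C(2): 2−18=-16≡10 → K
L(11): 11−18=-7≡19 → T
G(6): 6−18=-12≡14 → O
R(17): 17−18=-1≡25 → Z
S(18): 18−18=0 → A
M(12): 12−18=-6≡20 → U
V(21): 21−18=3 → D
O(14): 14−18=-4≡22 → W
L(11): 11−18=-7≡19 → T
Z(25): 25−18=7 → H

NVYKTOZAUDWTH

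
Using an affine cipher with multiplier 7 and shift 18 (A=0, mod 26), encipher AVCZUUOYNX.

A(0): 7·0+18=18 → S
V(21): 7·21+18=165≡9 → J
C(2): 7·2+18=32≡6 → G
Z(25): 7·25+18=193≡11 → L
U(20): 7·20+18=158≡2 → C
U(20): 7·20+18=158≡2 → C
O(14): 7·14+18=116≡12 → M
Y(24): 7·24+18=186≡4 → E
N(13): 7·13+18=109≡5 → F
X(23): 7·23+18=179≡23 → X

SJGLCCMEFX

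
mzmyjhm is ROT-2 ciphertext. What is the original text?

m(12): 12−2=10 → k
z(25): 25−2=23 → x
m(12): 12−2=10 → k
y(24): 24−2=22 → w
j(9): 9−2=7 → h
h(7): 7−2=5 → f
m(12): 12−2=10 → k

kxkwhfk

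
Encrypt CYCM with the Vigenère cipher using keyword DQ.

Repeat the key across the message: DQDQ
C(2)+D(3): 5 → F
Y(24)+Q(16): 40≡14 → O
C(2)+D(3): 5 → F
M(12)+Q(16): 28≡2 → C

FOFC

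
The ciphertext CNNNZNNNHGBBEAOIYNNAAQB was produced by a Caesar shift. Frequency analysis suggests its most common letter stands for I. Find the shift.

5

The most frequent ciphertext letter is N (appears 8 times).
N is position 13; I is position 8.
Shift = 5.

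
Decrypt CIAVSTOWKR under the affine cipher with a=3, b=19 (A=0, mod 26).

The inverse of 3 mod 26 is 9, since 3·9=27≡1. Apply D(y)=9·(y−19) mod 26:
C(2): 9·(2−19)=-153≡3 → D
I(8): 9·(8−19)=-99≡5 → F
A(0): 9·(0−19)=-171≡11 → L
V(21): 9·(21−19)=18 → S
S(18): 9·(18−19)=-9≡17 → R
T(19): 9·(19−19)=0 → A
O(14): 9·(14−19)=-45≡7 → H
W(22): 9·(22−19)=27≡1 → B
K(10): 9·(10−19)=-81≡23 → X
R(17): 9·(17−19)=-18≡8 → I

DFLSRAHBXI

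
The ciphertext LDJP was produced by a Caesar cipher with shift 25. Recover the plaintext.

MEKQ

L(11): 11−25=-14≡12 → M
D(3): 3−25=-22≡4 → E
J(9): 9−25=-16≡10 → K
P(15): 15−25=-10≡16 → Q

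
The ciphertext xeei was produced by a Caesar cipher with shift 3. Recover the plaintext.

ubbf

x(23): 23−3=20 → u
e(4): 4−3=1 → b
e(4): 4−3=1 → b
i(8): 8−3=5 → f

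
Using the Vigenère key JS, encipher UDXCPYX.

Repeat the key across the message: JSJSJSJ
U(20)+J(9): 29≡3 → D
D(3)+S(18): 21 → V
X(23)+J(9): 32≡6 → G
C(2)+S(18): 20 → U
P(15)+J(9): 24 → Y
Y(24)+S(18): 42≡16 → Q
X(23)+J(9): 32≡6 → G

DVGUYQG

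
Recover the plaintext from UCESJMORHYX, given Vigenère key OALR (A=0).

GCTBVMDATYM

Repeat the key across the ciphertext: OALROALROAL
U(20)−O(14): 6 → G
C(2)−A(0): 2 → C
E(4)−L(11): -7≡19 → T
S(18)−R(17): 1 → B
J(9)−O(14): -5≡21 → V
M(12)−A(0): 12 → M
O(14)−L(11): 3 → D
R(17)−R(17): 0 → A
H(7)−O(14): -7≡19 → T
Y(24)−A(0): 24 → Y
X(23)−L(11): 12 → M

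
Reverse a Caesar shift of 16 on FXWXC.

F(5): 5−16=-11≡15 → P
X(23): 23−16=7 → H
W(22): 22−16=6 → G
X(23): 23−16=7 → H
C(2): 2−16=-14≡12 → M

PHGHM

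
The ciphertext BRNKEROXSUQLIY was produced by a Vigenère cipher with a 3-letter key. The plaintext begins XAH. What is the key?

Subtract each crib letter from the matching ciphertext letter (mod 26):
B(1)−X(23)=-22≡4 → E
R(17)−A(0)=17 → R
N(13)−H(7)=6 → G

ERG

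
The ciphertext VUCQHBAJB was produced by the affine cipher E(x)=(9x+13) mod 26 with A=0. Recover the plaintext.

The inverse of 9 mod 26 is 3, since 9·3=27≡1. Apply D(y)=3·(y−13) mod 26:
V(21): 3·(21−13)=24 → Y
U(20): 3·(20−13)=21 → V
C(2): 3·(2−13)=-33≡19 → T
Q(16): 3·(16−13)=9 → J
H(7): 3·(7−13)=-18≡8 → I
B(1): 3·(1−13)=-36≡16 → Q
A(0): 3·(0−13)=-39≡13 → N
J(9): 3·(9−13)=-12≡14 → O
B(1): 3·(1−13)=-36≡16 → Q

YVTJIQNOQ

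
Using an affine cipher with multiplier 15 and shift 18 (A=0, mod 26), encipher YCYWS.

OWOKC

Y(24): 15·24+18=378≡14 → O
C(2): 15·2+18=48≡22 → W
Y(24): 15·24+18=378≡14 → O
W(22): 15·22+18=348≡10 → K
S(18): 15·18+18=288≡2 → C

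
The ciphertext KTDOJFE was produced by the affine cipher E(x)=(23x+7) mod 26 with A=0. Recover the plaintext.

The inverse of 23 mod 26 is 17, since 23·17=391≡1. Apply D(y)=17·(y−7) mod 26:
K(10): 17·(10−7)=51≡25 → Z
T(19): 17·(19−7)=204≡22 → W
D(3): 17·(3−7)=-68≡10 → K
O(14): 17·(14−7)=119≡15 → P
J(9): 17·(9−7)=34≡8 → I
F(5): 17·(5−7)=-34≡18 → S
E(4): 17·(4−7)=-51≡1 → B

ZWKPISB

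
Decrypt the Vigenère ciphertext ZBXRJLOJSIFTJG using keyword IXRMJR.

Repeat the key across the ciphertext: IXRMJRIXRMJRIX
Z(25)−I(8): 17 → R
B(1)−X(23): -22≡4 → E
X(23)−R(17): 6 → G
R(17)−M(12): 5 → F
J(9)−J(9): 0 → A
L(11)−R(17): -6≡20 → U
O(14)−I(8): 6 → G
J(9)−X(23): -14≡12 → M
S(18)−R(17): 1 → B
I(8)−M(12): -4≡22 → W
F(5)−J(9): -4≡22 → W
T(19)−R(17): 2 → C
J(9)−I(8): 1 → B
G(6)−X(23): -17≡9 → J

REGFAUGMBWWCBJ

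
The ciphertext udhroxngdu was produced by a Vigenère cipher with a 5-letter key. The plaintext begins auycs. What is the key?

ujjpw

Subtract each crib letter from the matching ciphertext letter (mod 26):
u(20)−a(0)=20 → u
d(3)−u(20)=-17≡9 → j
h(7)−y(24)=-17≡9 → j
r(17)−c(2)=15 → p
o(14)−s(18)=-4≡22 → w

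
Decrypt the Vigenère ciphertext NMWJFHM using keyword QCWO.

Repeat the key across the ciphertext: QCWOQCW
N(13)−Q(16): -3≡23 → X
M(12)−C(2): 10 → K
W(22)−W(22): 0 → A
J(9)−O(14): -5≡21 → V
F(5)−Q(16): -11≡15 → P
H(7)−C(2): 5 → F
M(12)−W(22): -10≡16 → Q

XKAVPFQ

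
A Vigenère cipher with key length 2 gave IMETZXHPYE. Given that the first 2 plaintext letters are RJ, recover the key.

RD

Subtract each crib letter from the matching ciphertext letter (mod 26):
I(8)−R(17)=-9≡17 → R
M(12)−J(9)=3 → D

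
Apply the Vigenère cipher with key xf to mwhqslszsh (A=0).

Repeat the key across the message: xfxfxfxfxf
m(12)+x(23): 35≡9 → j
w(22)+f(5): 27≡1 → b
h(7)+x(23): 30≡4 → e
q(16)+f(5): 21 → v
s(18)+x(23): 41≡15 → p
l(11)+f(5): 16 → q
s(18)+x(23): 41≡15 → p
z(25)+f(5): 30≡4 → e
s(18)+x(23): 41≡15 → p
h(7)+f(5): 12 → m

jbevpqpepm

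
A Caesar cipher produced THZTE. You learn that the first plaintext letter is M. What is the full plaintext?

From the crib: T(19)−M(12)=7, so the shift is 7.
Subtract 7 from each ciphertext letter:
T(19): 19−7=12 → M
H(7): 7−7=0 → A
Z(25): 25−7=18 → S
T(19): 19−7=12 → M
E(4): 4−7=-3≡23 → X

MASMX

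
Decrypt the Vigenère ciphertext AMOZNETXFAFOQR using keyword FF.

VHJUIZOSAVAJLM

Repeat the key across the ciphertext: FFFFFFFFFFFFFF
A(0)−F(5): -5≡21 → V
M(12)−F(5): 7 → H
O(14)−F(5): 9 → J
Z(25)−F(5): 20 → U
N(13)−F(5): 8 → I
E(4)−F(5): -1≡25 → Z
T(19)−F(5): 14 → O
X(23)−F(5): 18 → S
F(5)−F(5): 0 → A
A(0)−F(5): -5≡21 → V
F(5)−F(5): 0 → A
O(14)−F(5): 9 → J
Q(16)−F(5): 11 → L
R(17)−F(5): 12 → M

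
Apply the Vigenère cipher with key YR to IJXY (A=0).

Repeat the key across the message: YRYR
I(8)+Y(24): 32≡6 → G
J(9)+R(17): 26≡0 → A
X(23)+Y(24): 47≡21 → V
Y(24)+R(17): 41≡15 → P

GAVP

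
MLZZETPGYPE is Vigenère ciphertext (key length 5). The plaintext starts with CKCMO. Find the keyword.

Subtract each crib letter from the matching ciphertext letter (mod 26):
M(12)−C(2)=10 → K
L(11)−K(10)=1 → B
Z(25)−C(2)=23 → X
Z(25)−M(12)=13 → N
E(4)−O(14)=-10≡16 → Q

KBXNQ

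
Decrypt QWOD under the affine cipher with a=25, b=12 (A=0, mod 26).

The inverse of 25 mod 26 is 25, since 25·25=625≡1. Apply D(y)=25·(y−12) mod 26:
Q(16): 25·(16−12)=100≡22 → W
W(22): 25·(22−12)=250≡16 → Q
O(14): 25·(14−12)=50≡24 → Y
D(3): 25·(3−12)=-225≡9 → J

WQYJ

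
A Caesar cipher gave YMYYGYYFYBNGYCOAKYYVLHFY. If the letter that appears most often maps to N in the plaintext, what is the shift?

11

The most frequent ciphertext letter is Y (appears 10 times).
Y is position 24; N is position 13.
Shift = 11.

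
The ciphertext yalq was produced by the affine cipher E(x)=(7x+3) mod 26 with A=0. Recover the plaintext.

The inverse of 7 mod 26 is 15, since 7·15=105≡1. Apply D(y)=15·(y−3) mod 26:
y(24): 15·(24−3)=315≡3 → d
a(0): 15·(0−3)=-45≡7 → h
l(11): 15·(11−3)=120≡16 → q
q(16): 15·(16−3)=195≡13 → n

dhqn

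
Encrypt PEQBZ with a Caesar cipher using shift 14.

P(15): 15+14=29≡3 → D
E(4): 4+14=18 → S
Q(16): 16+14=30≡4 → E
B(1): 1+14=15 → P
Z(25): 25+14=39≡13 → N

DSEPN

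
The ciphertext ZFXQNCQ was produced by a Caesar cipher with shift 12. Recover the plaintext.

NTLEBQE

Z(25): 25−12=13 → N
F(5): 5−12=-7≡19 → T
X(23): 23−12=11 → L
Q(16): 16−12=4 → E
N(13): 13−12=1 → B
C(2): 2−12=-10≡16 → Q
Q(16): 16−12=4 → E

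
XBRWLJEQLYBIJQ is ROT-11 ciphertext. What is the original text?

MQGLAYTFANQXYF

X(23): 23−11=12 → M
B(1): 1−11=-10≡16 → Q
R(17): 17−11=6 → G
W(22): 22−11=11 → L
L(11): 11−11=0 → A
J(9): 9−11=-2≡24 → Y
E(4): 4−11=-7≡19 → T
Q(16): 16−11=5 → F
L(11): 11−11=0 → A
Y(24): 24−11=13 → N
B(1): 1−11=-10≡16 → Q
I(8): 8−11=-3≡23 → X
J(9): 9−11=-2≡24 → Y
Q(16): 16−11=5 → F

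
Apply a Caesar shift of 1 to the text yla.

zmb

y(24): 24+1=25 → z
l(11): 11+1=12 → m
a(0): 0+1=1 → b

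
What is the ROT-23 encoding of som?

s(18): 18+23=41≡15 → p
o(14): 14+23=37≡11 → l
m(12): 12+23=35≡9 → j

plj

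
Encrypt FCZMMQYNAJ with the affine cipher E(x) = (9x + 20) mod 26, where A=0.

F(5): 9·5+20=65≡13 → N
C(2): 9·2+20=38≡12 → M
Z(25): 9·25+20=245≡11 → L
M(12): 9·12+20=128≡24 → Y
M(12): 9·12+20=128≡24 → Y
Q(16): 9·16+20=164≡8 → I
Y(24): 9·24+20=236≡2 → C
N(13): 9·13+20=137≡7 → H
A(0): 9·0+20=20 → U
J(9): 9·9+20=101≡23 → X

NMLYYICHUX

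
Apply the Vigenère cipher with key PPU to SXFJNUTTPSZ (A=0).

HMZYCOIIJHO

Repeat the key across the message: PPUPPUPPUPP
S(18)+P(15): 33≡7 → H
X(23)+P(15): 38≡12 → M
F(5)+U(20): 25 → Z
J(9)+P(15): 24 → Y
N(13)+P(15): 28≡2 → C
U(20)+U(20): 40≡14 → O
T(19)+P(15): 34≡8 → I
T(19)+P(15): 34≡8 → I
P(15)+U(20): 35≡9 → J
S(18)+P(15): 33≡7 → H
Z(25)+P(15): 40≡14 → O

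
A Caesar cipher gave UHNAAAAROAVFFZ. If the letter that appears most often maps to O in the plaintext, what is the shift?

12

The most frequent ciphertext letter is A (appears 5 times).
A is position 0; O is position 14.
Shift = -14≡12.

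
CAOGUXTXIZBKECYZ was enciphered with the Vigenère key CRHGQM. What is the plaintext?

AJHAELRGBTLYCLRT

Repeat the key across the ciphertext: CRHGQMCRHGQMCRHG
C(2)−C(2): 0 → A
A(0)−R(17): -17≡9 → J
O(14)−H(7): 7 → H
G(6)−G(6): 0 → A
U(20)−Q(16): 4 → E
X(23)−M(12): 11 → L
T(19)−C(2): 17 → R
X(23)−R(17): 6 → G
I(8)−H(7): 1 → B
Z(25)−G(6): 19 → T
B(1)−Q(16): -15≡11 → L
K(10)−M(12): -2≡24 → Y
E(4)−C(2): 2 → C
C(2)−R(17): -15≡11 → L
Y(24)−H(7): 17 → R
Z(25)−G(6): 19 → T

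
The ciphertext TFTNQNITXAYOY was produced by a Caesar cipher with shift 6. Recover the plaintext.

NZNHKHCNRUSIS

T(19): 19−6=13 → N
F(5): 5−6=-1≡25 → Z
T(19): 19−6=13 → N
N(13): 13−6=7 → H
Q(16): 16−6=10 → K
N(13): 13−6=7 → H
I(8): 8−6=2 → C
T(19): 19−6=13 → N
X(23): 23−6=17 → R
A(0): 0−6=-6≡20 → U
Y(24): 24−6=18 → S
O(14): 14−6=8 → I
Y(24): 24−6=18 → S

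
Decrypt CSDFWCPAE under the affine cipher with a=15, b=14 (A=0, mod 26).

The inverse of 15 mod 26 is 7, since 15·7=105≡1. Apply D(y)=7·(y−14) mod 26:
C(2): 7·(2−14)=-84≡20 → U
S(18): 7·(18−14)=28≡2 → C
D(3): 7·(3−14)=-77≡1 → B
F(5): 7·(5−14)=-63≡15 → P
W(22): 7·(22−14)=56≡4 → E
C(2): 7·(2−14)=-84≡20 → U
P(15): 7·(15−14)=7 → H
A(0): 7·(0−14)=-98≡6 → G
E(4): 7·(4−14)=-70≡8 → I

UCBPEUHGI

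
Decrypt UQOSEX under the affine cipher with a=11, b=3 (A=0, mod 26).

The inverse of 11 mod 26 is 19, since 11·19=209≡1. Apply D(y)=19·(y−3) mod 26:
U(20): 19·(20−3)=323≡11 → L
Q(16): 19·(16−3)=247≡13 → N
O(14): 19·(14−3)=209≡1 → B
S(18): 19·(18−3)=285≡25 → Z
E(4): 19·(4−3)=19 → T
X(23): 19·(23−3)=380≡16 → Q

LNBZTQ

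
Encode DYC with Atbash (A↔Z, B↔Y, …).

D(3) → W(22)
Y(24) → B(1)
C(2) → X(23)

WBX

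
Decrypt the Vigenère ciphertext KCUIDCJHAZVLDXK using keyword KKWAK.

ASYITSZLAPLBHXA

Repeat the key across the ciphertext: KKWAKKKWAKKKWAK
K(10)−K(10): 0 → A
C(2)−K(10): -8≡18 → S
U(20)−W(22): -2≡24 → Y
I(8)−A(0): 8 → I
D(3)−K(10): -7≡19 → T
C(2)−K(10): -8≡18 → S
J(9)−K(10): -1≡25 → Z
H(7)−W(22): -15≡11 → L
A(0)−A(0): 0 → A
Z(25)−K(10): 15 → P
V(21)−K(10): 11 → L
L(11)−K(10): 1 → B
D(3)−W(22): -19≡7 → H
X(23)−A(0): 23 → X
K(10)−K(10): 0 → A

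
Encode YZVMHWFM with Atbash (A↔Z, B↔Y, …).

BAENSDUN

Y(24) → B(1)
Z(25) → A(0)
V(21) → E(4)
M(12) → N(13)
H(7) → S(18)
W(22) → D(3)
F(5) → U(20)
M(12) → N(13)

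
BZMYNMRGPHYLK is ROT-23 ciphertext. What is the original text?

ECPBQPUJSKBON

B(1): 1−23=-22≡4 → E
Z(25): 25−23=2 → C
M(12): 12−23=-11≡15 → P
Y(24): 24−23=1 → B
N(13): 13−23=-10≡16 → Q
M(12): 12−23=-11≡15 → P
R(17): 17−23=-6≡20 → U
G(6): 6−23=-17≡9 → J
P(15): 15−23=-8≡18 → S
H(7): 7−23=-16≡10 → K
Y(24): 24−23=1 → B
L(11): 11−23=-12≡14 → O
K(10): 10−23=-13≡13 → N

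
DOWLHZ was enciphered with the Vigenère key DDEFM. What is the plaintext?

ALSGVW

Repeat the key across the ciphertext: DDEFMD
D(3)−D(3): 0 → A
O(14)−D(3): 11 → L
W(22)−E(4): 18 → S
L(11)−F(5): 6 → G
H(7)−M(12): -5≡21 → V
Z(25)−D(3): 22 → W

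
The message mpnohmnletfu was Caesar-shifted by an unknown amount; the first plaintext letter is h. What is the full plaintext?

hkijchigzoap

From the crib: m(12)−h(7)=5, so the shift is 5.
Subtract 5 from each ciphertext letter:
m(12): 12−5=7 → h
p(15): 15−5=10 → k
n(13): 13−5=8 → i
o(14): 14−5=9 → j
h(7): 7−5=2 → c
m(12): 12−5=7 → h
n(13): 13−5=8 → i
l(11): 11−5=6 → g
e(4): 4−5=-1≡25 → z
t(19): 19−5=14 → o
f(5): 5−5=0 → a
u(20): 20−5=15 → p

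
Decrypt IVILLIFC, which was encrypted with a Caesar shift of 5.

I(8): 8−5=3 → D
V(21): 21−5=16 → Q
I(8): 8−5=3 → D
L(11): 11−5=6 → G
L(11): 11−5=6 → G
I(8): 8−5=3 → D
F(5): 5−5=0 → A
C(2): 2−5=-3≡23 → X

DQDGGDAX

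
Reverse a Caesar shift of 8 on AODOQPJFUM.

A(0): 0−8=-8≡18 → S
O(14): 14−8=6 → G
D(3): 3−8=-5≡21 → V
O(14): 14−8=6 → G
Q(16): 16−8=8 → I
P(15): 15−8=7 → H
J(9): 9−8=1 → B
F(5): 5−8=-3≡23 → X
U(20): 20−8=12 → M
M(12): 12−8=4 → E

SGVGIHBXME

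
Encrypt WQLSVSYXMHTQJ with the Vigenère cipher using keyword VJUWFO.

Repeat the key across the message: VJUWFOVJUWFOV
W(22)+V(21): 43≡17 → R
Q(16)+J(9): 25 → Z
L(11)+U(20): 31≡5 → F
S(18)+W(22): 40≡14 → O
V(21)+F(5): 26≡0 → A
S(18)+O(14): 32≡6 → G
Y(24)+V(21): 45≡19 → T
X(23)+J(9): 32≡6 → G
M(12)+U(20): 32≡6 → G
H(7)+W(22): 29≡3 → D
T(19)+F(5): 24 → Y
Q(16)+O(14): 30≡4 → E
J(9)+V(21): 30≡4 → E

RZFOAGTGGDYEE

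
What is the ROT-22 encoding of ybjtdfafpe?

uxfpzbwbla

y(24): 24+22=46≡20 → u
b(1): 1+22=23 → x
j(9): 9+22=31≡5 → f
t(19): 19+22=41≡15 → p
d(3): 3+22=25 → z
f(5): 5+22=27≡1 → b
a(0): 0+22=22 → w
f(5): 5+22=27≡1 → b
p(15): 15+22=37≡11 → l
e(4): 4+22=26≡0 → a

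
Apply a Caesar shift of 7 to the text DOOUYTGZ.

D(3): 3+7=10 → K
O(14): 14+7=21 → V
O(14): 14+7=21 → V
U(20): 20+7=27≡1 → B
Y(24): 24+7=31≡5 → F
T(19): 19+7=26≡0 → A
G(6): 6+7=13 → N
Z(25): 25+7=32≡6 → G

KVVBFANG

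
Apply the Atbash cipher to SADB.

HZWY

S(18) → H(7)
A(0) → Z(25)
D(3) → W(22)
B(1) → Y(24)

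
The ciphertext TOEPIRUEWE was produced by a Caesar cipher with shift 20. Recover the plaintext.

T(19): 19−20=-1≡25 → Z
O(14): 14−20=-6≡20 → U
E(4): 4−20=-16≡10 → K
P(15): 15−20=-5≡21 → V
I(8): 8−20=-12≡14 → O
R(17): 17−20=-3≡23 → X
U(20): 20−20=0 → A
E(4): 4−20=-16≡10 → K
W(22): 22−20=2 → C
E(4): 4−20=-16≡10 → K

ZUKVOXAKCK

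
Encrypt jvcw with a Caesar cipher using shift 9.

self

j(9): 9+9=18 → s
v(21): 21+9=30≡4 → e
c(2): 2+9=11 → l
w(22): 22+9=31≡5 → f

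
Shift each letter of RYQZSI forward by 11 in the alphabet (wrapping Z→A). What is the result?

CJBKDT

R(17): 17+11=28≡2 → C
Y(24): 24+11=35≡9 → J
Q(16): 16+11=27≡1 → B
Z(25): 25+11=36≡10 → K
S(18): 18+11=29≡3 → D
I(8): 8+11=19 → T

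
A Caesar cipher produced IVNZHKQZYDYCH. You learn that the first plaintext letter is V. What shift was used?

13

From the crib: I(8)−V(21)=-13≡13, so the shift is 13.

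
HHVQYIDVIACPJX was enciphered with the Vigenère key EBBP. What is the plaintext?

DGUBUHCGEZBAFW

Repeat the key across the ciphertext: EBBPEBBPEBBPEB
H(7)−E(4): 3 → D
H(7)−B(1): 6 → G
V(21)−B(1): 20 → U
Q(16)−P(15): 1 → B
Y(24)−E(4): 20 → U
I(8)−B(1): 7 → H
D(3)−B(1): 2 → C
V(21)−P(15): 6 → G
I(8)−E(4): 4 → E
A(0)−B(1): -1≡25 → Z
C(2)−B(1): 1 → B
P(15)−P(15): 0 → A
J(9)−E(4): 5 → F
X(23)−B(1): 22 → W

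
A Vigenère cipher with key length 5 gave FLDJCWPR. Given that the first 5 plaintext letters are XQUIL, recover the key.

Subtract each crib letter from the matching ciphertext letter (mod 26):
F(5)−X(23)=-18≡8 → I
L(11)−Q(16)=-5≡21 → V
D(3)−U(20)=-17≡9 → J
J(9)−I(8)=1 → B
C(2)−L(11)=-9≡17 → R

IVJBR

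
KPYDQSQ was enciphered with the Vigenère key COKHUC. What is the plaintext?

Repeat the key across the ciphertext: COKHUCC
K(10)−C(2): 8 → I
P(15)−O(14): 1 → B
Y(24)−K(10): 14 → O
D(3)−H(7): -4≡22 → W
Q(16)−U(20): -4≡22 → W
S(18)−C(2): 16 → Q
Q(16)−C(2): 14 → O

IBOWWQO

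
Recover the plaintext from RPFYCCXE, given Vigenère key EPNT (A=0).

Repeat the key across the ciphertext: EPNTEPNT
R(17)−E(4): 13 → N
P(15)−P(15): 0 → A
F(5)−N(13): -8≡18 → S
Y(24)−T(19): 5 → F
C(2)−E(4): -2≡24 → Y
C(2)−P(15): -13≡13 → N
X(23)−N(13): 10 → K
E(4)−T(19): -15≡11 → L

NASFYNKL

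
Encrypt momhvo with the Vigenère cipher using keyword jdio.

Repeat the key across the message: jdiojd
m(12)+j(9): 21 → v
o(14)+d(3): 17 → r
m(12)+i(8): 20 → u
h(7)+o(14): 21 → v
v(21)+j(9): 30≡4 → e
o(14)+d(3): 17 → r

vruver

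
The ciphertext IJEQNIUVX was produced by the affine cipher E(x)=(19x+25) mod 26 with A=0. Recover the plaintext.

VGDFYVXIE

The inverse of 19 mod 26 is 11, since 19·11=209≡1. Apply D(y)=11·(y−25) mod 26:
I(8): 11·(8−25)=-187≡21 → V
J(9): 11·(9−25)=-176≡6 → G
E(4): 11·(4−25)=-231≡3 → D
Q(16): 11·(16−25)=-99≡5 → F
N(13): 11·(13−25)=-132≡24 → Y
I(8): 11·(8−25)=-187≡21 → V
U(20): 11·(20−25)=-55≡23 → X
V(21): 11·(21−25)=-44≡8 → I
X(23): 11·(23−25)=-22≡4 → E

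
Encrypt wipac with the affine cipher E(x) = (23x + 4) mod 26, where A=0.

w(22): 23·22+4=510≡16 → q
i(8): 23·8+4=188≡6 → g
p(15): 23·15+4=349≡11 → l
a(0): 23·0+4=4 → e
c(2): 23·2+4=50≡24 → y

qgley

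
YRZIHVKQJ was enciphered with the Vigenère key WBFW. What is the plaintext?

CQUMLUFUN

Repeat the key across the ciphertext: WBFWWBFWW
Y(24)−W(22): 2 → C
R(17)−B(1): 16 → Q
Z(25)−F(5): 20 → U
I(8)−W(22): -14≡12 → M
H(7)−W(22): -15≡11 → L
V(21)−B(1): 20 → U
K(10)−F(5): 5 → F
Q(16)−W(22): -6≡20 → U
J(9)−W(22): -13≡13 → N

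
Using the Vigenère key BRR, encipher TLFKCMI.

UCWLTDJ

Repeat the key across the message: BRRBRRB
T(19)+B(1): 20 → U
L(11)+R(17): 28≡2 → C
F(5)+R(17): 22 → W
K(10)+B(1): 11 → L
C(2)+R(17): 19 → T
M(12)+R(17): 29≡3 → D
I(8)+B(1): 9 → J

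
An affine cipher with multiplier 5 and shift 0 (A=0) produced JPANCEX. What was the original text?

The inverse of 5 mod 26 is 21, since 5·21=105≡1. Apply D(y)=21·(y−0) mod 26:
J(9): 21·(9−0)=189≡7 → H
P(15): 21·(15−0)=315≡3 → D
A(0): 21·(0−0)=0 → A
N(13): 21·(13−0)=273≡13 → N
C(2): 21·(2−0)=42≡16 → Q
E(4): 21·(4−0)=84≡6 → G
X(23): 21·(23−0)=483≡15 → P

HDANQGP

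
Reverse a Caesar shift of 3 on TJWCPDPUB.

T(19): 19−3=16 → Q
J(9): 9−3=6 → G
W(22): 22−3=19 → T
C(2): 2−3=-1≡25 → Z
P(15): 15−3=12 → M
D(3): 3−3=0 → A
P(15): 15−3=12 → M
U(20): 20−3=17 → R
B(1): 1−3=-2≡24 → Y

QGTZMAMRY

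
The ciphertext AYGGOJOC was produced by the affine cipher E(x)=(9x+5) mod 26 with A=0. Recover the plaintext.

The inverse of 9 mod 26 is 3, since 9·3=27≡1. Apply D(y)=3·(y−5) mod 26:
A(0): 3·(0−5)=-15≡11 → L
Y(24): 3·(24−5)=57≡5 → F
G(6): 3·(6−5)=3 → D
G(6): 3·(6−5)=3 → D
O(14): 3·(14−5)=27≡1 → B
J(9): 3·(9−5)=12 → M
O(14): 3·(14−5)=27≡1 → B
C(2): 3·(2−5)=-9≡17 → R

LFDDBMBR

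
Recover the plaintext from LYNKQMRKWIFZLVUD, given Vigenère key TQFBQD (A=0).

SIIJAJYURHPWSFPC

Repeat the key across the ciphertext: TQFBQDTQFBQDTQFB
L(11)−T(19): -8≡18 → S
Y(24)−Q(16): 8 → I
N(13)−F(5): 8 → I
K(10)−B(1): 9 → J
Q(16)−Q(16): 0 → A
M(12)−D(3): 9 → J
R(17)−T(19): -2≡24 → Y
K(10)−Q(16): -6≡20 → U
W(22)−F(5): 17 → R
I(8)−B(1): 7 → H
F(5)−Q(16): -11≡15 → P
Z(25)−D(3): 22 → W
L(11)−T(19): -8≡18 → S
V(21)−Q(16): 5 → F
U(20)−F(5): 15 → P
D(3)−B(1): 2 → C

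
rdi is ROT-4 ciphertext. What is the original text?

nze

r(17): 17−4=13 → n
d(3): 3−4=-1≡25 → z
i(8): 8−4=4 → e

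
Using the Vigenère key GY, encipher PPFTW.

Repeat the key across the message: GYGYG
P(15)+G(6): 21 → V
P(15)+Y(24): 39≡13 → N
F(5)+G(6): 11 → L
T(19)+Y(24): 43≡17 → R
W(22)+G(6): 28≡2 → C

VNLRC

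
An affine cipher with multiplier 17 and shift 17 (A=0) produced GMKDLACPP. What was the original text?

The inverse of 17 mod 26 is 23, since 17·23=391≡1. Apply D(y)=23·(y−17) mod 26:
G(6): 23·(6−17)=-253≡7 → H
M(12): 23·(12−17)=-115≡15 → P
K(10): 23·(10−17)=-161≡21 → V
D(3): 23·(3−17)=-322≡16 → Q
L(11): 23·(11−17)=-138≡18 → S
A(0): 23·(0−17)=-391≡25 → Z
C(2): 23·(2−17)=-345≡19 → T
P(15): 23·(15−17)=-46≡6 → G
P(15): 23·(15−17)=-46≡6 → G

HPVQSZTGG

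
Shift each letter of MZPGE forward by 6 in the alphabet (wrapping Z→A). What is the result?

SFVMK

M(12): 12+6=18 → S
Z(25): 25+6=31≡5 → F
P(15): 15+6=21 → V
G(6): 6+6=12 → M
E(4): 4+6=10 → K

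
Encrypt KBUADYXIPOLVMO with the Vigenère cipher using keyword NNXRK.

XORRNLKFGYYIJF

Repeat the key across the message: NNXRKNNXRKNNXR
K(10)+N(13): 23 → X
B(1)+N(13): 14 → O
U(20)+X(23): 43≡17 → R
A(0)+R(17): 17 → R
D(3)+K(10): 13 → N
Y(24)+N(13): 37≡11 → L
X(23)+N(13): 36≡10 → K
I(8)+X(23): 31≡5 → F
P(15)+R(17): 32≡6 → G
O(14)+K(10): 24 → Y
L(11)+N(13): 24 → Y
V(21)+N(13): 34≡8 → I
M(12)+X(23): 35≡9 → J
O(14)+R(17): 31≡5 → F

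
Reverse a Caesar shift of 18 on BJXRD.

JRFZL

B(1): 1−18=-17≡9 → J
J(9): 9−18=-9≡17 → R
X(23): 23−18=5 → F
R(17): 17−18=-1≡25 → Z
D(3): 3−18=-15≡11 → L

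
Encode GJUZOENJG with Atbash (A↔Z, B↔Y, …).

TQFALVMQT

G(6) → T(19)
J(9) → Q(16)
U(20) → F(5)
Z(25) → A(0)
O(14) → L(11)
E(4) → V(21)
N(13) → M(12)
J(9) → Q(16)
G(6) → T(19)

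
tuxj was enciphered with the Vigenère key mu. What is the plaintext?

Repeat the key across the ciphertext: mumu
t(19)−m(12): 7 → h
u(20)−u(20): 0 → a
x(23)−m(12): 11 → l
j(9)−u(20): -11≡15 → p

halp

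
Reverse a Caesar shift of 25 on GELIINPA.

HFMJJOQB

G(6): 6−25=-19≡7 → H
E(4): 4−25=-21≡5 → F
L(11): 11−25=-14≡12 → M
I(8): 8−25=-17≡9 → J
I(8): 8−25=-17≡9 → J
N(13): 13−25=-12≡14 → O
P(15): 15−25=-10≡16 → Q
A(0): 0−25=-25≡1 → B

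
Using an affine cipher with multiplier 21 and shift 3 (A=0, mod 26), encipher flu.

eah

f(5): 21·5+3=108≡4 → e
l(11): 21·11+3=234≡0 → a
u(20): 21·20+3=423≡7 → h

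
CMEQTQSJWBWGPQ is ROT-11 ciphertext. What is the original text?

C(2): 2−11=-9≡17 → R
M(12): 12−11=1 → B
E(4): 4−11=-7≡19 → T
Q(16): 16−11=5 → F
T(19): 19−11=8 → I
Q(16): 16−11=5 → F
S(18): 18−11=7 → H
J(9): 9−11=-2≡24 → Y
W(22): 22−11=11 → L
B(1): 1−11=-10≡16 → Q
W(22): 22−11=11 → L
G(6): 6−11=-5≡21 → V
P(15): 15−11=4 → E
Q(16): 16−11=5 → F

RBTFIFHYLQLVEF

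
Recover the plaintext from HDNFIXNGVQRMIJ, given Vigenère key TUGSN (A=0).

Repeat the key across the ciphertext: TUGSNTUGSNTUGS
H(7)−T(19): -12≡14 → O
D(3)−U(20): -17≡9 → J
N(13)−G(6): 7 → H
F(5)−S(18): -13≡13 → N
I(8)−N(13): -5≡21 → V
X(23)−T(19): 4 → E
N(13)−U(20): -7≡19 → T
G(6)−G(6): 0 → A
V(21)−S(18): 3 → D
Q(16)−N(13): 3 → D
R(17)−T(19): -2≡24 → Y
M(12)−U(20): -8≡18 → S
I(8)−G(6): 2 → C
J(9)−S(18): -9≡17 → R

OJHNVETADDYSCR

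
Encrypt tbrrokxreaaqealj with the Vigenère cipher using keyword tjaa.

mkrrhtxrxjaqxjlj

Repeat the key across the message: tjaatjaatjaatjaa
t(19)+t(19): 38≡12 → m
b(1)+j(9): 10 → k
r(17)+a(0): 17 → r
r(17)+a(0): 17 → r
o(14)+t(19): 33≡7 → h
k(10)+j(9): 19 → t
x(23)+a(0): 23 → x
r(17)+a(0): 17 → r
e(4)+t(19): 23 → x
a(0)+j(9): 9 → j
a(0)+a(0): 0 → a
q(16)+a(0): 16 → q
e(4)+t(19): 23 → x
a(0)+j(9): 9 → j
l(11)+a(0): 11 → l
j(9)+a(0): 9 → j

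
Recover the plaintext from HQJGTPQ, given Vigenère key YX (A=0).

Repeat the key across the ciphertext: YXYXYXY
H(7)−Y(24): -17≡9 → J
Q(16)−X(23): -7≡19 → T
J(9)−Y(24): -15≡11 → L
G(6)−X(23): -17≡9 → J
T(19)−Y(24): -5≡21 → V
P(15)−X(23): -8≡18 → S
Q(16)−Y(24): -8≡18 → S

JTLJVSS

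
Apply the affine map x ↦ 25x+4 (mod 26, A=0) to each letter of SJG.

S(18): 25·18+4=454≡12 → M
J(9): 25·9+4=229≡21 → V
G(6): 25·6+4=154≡24 → Y

MVY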